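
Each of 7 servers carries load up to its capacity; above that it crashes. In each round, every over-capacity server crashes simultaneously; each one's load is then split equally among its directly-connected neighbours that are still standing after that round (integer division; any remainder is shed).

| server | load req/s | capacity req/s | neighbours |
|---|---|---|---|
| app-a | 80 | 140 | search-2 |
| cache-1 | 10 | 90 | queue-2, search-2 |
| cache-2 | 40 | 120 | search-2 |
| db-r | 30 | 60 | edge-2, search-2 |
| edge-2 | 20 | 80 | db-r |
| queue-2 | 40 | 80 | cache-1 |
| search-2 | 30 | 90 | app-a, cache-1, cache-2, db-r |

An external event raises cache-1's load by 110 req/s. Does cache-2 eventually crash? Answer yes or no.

Round 1 — cache-1 at 120 > 90. cache-1 crashes.
  cache-1 sheds 120 req/s to queue-2, search-2: 60 each.
    queue-2: 40+60 = 100 > 80
    search-2: 30+60 = 90 ≤ 90
Round 2 — queue-2 crashes.
  queue-2 sheds 100 req/s: no online neighbours, lost.
No further crashes.

no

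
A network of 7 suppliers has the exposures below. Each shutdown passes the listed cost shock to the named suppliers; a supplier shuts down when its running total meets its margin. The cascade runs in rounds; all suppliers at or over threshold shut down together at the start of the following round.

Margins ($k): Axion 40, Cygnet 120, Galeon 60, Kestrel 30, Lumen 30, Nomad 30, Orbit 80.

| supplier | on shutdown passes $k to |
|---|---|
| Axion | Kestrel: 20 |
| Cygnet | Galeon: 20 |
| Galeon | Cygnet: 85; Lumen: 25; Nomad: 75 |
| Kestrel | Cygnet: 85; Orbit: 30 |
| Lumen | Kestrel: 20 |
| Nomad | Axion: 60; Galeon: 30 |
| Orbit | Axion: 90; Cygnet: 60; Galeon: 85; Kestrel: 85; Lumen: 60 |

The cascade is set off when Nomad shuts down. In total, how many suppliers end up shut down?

Round 1 — Nomad shuts down (initial).
  Axion: +60 → 60 ≥ 40
  Galeon: +30 → 30 < 60
Round 2 — Axion shuts down.
  Kestrel: +20 → 20 < 30
No further shutdowns.

2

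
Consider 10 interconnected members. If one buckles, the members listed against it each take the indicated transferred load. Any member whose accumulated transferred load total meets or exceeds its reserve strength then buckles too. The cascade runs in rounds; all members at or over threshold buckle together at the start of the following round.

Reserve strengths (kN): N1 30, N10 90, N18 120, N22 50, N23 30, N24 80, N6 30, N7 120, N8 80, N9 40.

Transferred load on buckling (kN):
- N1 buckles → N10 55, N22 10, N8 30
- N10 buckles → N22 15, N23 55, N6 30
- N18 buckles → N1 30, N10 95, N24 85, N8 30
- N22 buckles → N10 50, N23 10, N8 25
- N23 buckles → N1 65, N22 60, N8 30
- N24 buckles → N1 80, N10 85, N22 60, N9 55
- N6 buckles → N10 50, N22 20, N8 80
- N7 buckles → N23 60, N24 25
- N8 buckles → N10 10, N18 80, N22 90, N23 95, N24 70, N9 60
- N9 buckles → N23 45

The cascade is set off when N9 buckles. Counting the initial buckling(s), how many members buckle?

7

Round 1 — N9 buckles (initial).
  N23: +45 → 45 ≥ 30
Round 2 — N23 buckles.
  N1: +65 → 65 ≥ 30
  N22: +60 → 60 ≥ 50
  N8: +30 → 30 < 80
Round 3 — N1, N22 buckle.
  N10: +55+50 → 105 ≥ 90
  N8: +30+25 → 85 ≥ 80
Round 4 — N10, N8 buckle.
  N18: +80 → 80 < 120
  N24: +70 → 70 < 80
  N6: +30 → 30 ≥ 30
Round 5 — N6 buckles.
No further bucklings.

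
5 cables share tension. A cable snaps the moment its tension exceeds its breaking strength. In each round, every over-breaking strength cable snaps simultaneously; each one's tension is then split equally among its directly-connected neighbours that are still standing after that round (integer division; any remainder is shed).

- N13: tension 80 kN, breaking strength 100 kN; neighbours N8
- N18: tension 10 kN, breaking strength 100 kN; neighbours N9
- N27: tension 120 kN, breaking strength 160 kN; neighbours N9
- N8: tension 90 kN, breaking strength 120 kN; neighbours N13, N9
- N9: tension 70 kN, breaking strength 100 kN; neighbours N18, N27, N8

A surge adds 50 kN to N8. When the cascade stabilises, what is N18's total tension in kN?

Round 1 — N8 at 140 > 120. N8 snaps.
  N8 sheds 140 kN to N13, N9: 70 each.
    N13: 80+70 = 150 > 100
    N9: 70+70 = 140 > 100
Round 2 — N13, N9 snap.
  N13 sheds 150 kN: no online neighbours, lost.
  N9 sheds 140 kN to N18, N27: 70 each.
    N18: 10+70 = 80 ≤ 100
    N27: 120+70 = 190 > 160
Round 3 — N27 snaps.
  N27 sheds 190 kN: no online neighbours, lost.
No further breaks.

80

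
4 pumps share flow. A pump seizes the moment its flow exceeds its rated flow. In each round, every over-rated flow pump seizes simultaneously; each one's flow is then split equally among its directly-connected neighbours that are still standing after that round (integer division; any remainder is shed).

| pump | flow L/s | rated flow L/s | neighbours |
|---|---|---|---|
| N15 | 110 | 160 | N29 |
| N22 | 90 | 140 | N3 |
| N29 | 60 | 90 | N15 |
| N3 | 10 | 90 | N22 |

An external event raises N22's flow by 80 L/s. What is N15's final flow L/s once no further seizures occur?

Round 1 — N22 at 170 > 140. N22 seizes.
  N22 sheds 170 L/s to N3: 170 each.
    N3: 10+170 = 180 > 90
Round 2 — N3 seizes.
  N3 sheds 180 L/s: no online neighbours, lost.
No further seizures.

110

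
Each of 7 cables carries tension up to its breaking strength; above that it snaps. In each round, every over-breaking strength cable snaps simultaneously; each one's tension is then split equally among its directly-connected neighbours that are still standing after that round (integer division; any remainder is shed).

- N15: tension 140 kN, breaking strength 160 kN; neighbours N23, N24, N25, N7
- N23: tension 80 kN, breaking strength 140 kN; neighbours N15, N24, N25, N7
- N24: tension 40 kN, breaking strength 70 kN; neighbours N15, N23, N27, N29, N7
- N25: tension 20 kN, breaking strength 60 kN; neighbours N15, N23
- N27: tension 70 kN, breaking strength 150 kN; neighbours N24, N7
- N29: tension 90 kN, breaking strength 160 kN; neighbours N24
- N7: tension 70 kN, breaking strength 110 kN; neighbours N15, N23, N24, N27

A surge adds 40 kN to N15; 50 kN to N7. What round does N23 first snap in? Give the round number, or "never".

2

Round 1 — N15 at 180 > 160; N7 at 120 > 110. N15, N7 snap.
  N15 sheds 180 kN to N23, N24, N25: 60 each.
    N23: 80+60 = 140 ≤ 140
    N24: 40+60 = 100 > 70
    N25: 20+60 = 80 > 60
  N7 sheds 120 kN to N23, N24, N27: 40 each.
    N23: 140+40 = 180 > 140
    N24: 100+40 = 140 > 70
    N27: 70+40 = 110 ≤ 150
Round 2 — N23, N24, N25 snap.
  N23 sheds 180 kN: no online neighbours, lost.
  N24 sheds 140 kN to N27, N29: 70 each.
    N27: 110+70 = 180 > 150
    N29: 90+70 = 160 ≤ 160
  N25 sheds 80 kN: no online neighbours, lost.
Round 3 — N27 snaps.
  N27 sheds 180 kN: no online neighbours, lost.
No further breaks.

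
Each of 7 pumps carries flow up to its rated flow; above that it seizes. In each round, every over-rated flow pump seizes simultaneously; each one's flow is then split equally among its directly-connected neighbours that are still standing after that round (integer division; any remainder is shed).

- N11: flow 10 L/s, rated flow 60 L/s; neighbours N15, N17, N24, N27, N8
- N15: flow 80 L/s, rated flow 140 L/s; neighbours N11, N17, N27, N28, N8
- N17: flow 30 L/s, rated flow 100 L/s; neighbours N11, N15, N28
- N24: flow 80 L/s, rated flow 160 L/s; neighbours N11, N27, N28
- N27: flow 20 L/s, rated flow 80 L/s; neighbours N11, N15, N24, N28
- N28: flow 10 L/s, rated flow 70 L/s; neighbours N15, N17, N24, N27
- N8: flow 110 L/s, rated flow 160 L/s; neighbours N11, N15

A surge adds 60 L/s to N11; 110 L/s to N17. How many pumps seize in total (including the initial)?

Round 1 — N11 at 70 > 60; N17 at 140 > 100. N11, N17 seize.
  N11 sheds 70 L/s to N15, N24, N27, N8: 17 each (2 lost).
    N15: 80+17 = 97 ≤ 140
    N24: 80+17 = 97 ≤ 160
    N27: 20+17 = 37 ≤ 80
    N8: 110+17 = 127 ≤ 160
  N17 sheds 140 L/s to N15, N28: 70 each.
    N15: 97+70 = 167 > 140
    N28: 10+70 = 80 > 70
Round 2 — N15, N28 seize.
  N15 sheds 167 L/s to N27, N8: 83 each (1 lost).
    N27: 37+83 = 120 > 80
    N8: 127+83 = 210 > 160
  N28 sheds 80 L/s to N24, N27: 40 each.
    N24: 97+40 = 137 ≤ 160
    N27: 120+40 = 160 > 80
Round 3 — N27, N8 seize.
  N27 sheds 160 L/s to N24: 160 each.
    N24: 137+160 = 297 > 160
  N8 sheds 210 L/s: no online neighbours, lost.
Round 4 — N24 seizes.
  N24 sheds 297 L/s: no online neighbours, lost.
No further seizures.

7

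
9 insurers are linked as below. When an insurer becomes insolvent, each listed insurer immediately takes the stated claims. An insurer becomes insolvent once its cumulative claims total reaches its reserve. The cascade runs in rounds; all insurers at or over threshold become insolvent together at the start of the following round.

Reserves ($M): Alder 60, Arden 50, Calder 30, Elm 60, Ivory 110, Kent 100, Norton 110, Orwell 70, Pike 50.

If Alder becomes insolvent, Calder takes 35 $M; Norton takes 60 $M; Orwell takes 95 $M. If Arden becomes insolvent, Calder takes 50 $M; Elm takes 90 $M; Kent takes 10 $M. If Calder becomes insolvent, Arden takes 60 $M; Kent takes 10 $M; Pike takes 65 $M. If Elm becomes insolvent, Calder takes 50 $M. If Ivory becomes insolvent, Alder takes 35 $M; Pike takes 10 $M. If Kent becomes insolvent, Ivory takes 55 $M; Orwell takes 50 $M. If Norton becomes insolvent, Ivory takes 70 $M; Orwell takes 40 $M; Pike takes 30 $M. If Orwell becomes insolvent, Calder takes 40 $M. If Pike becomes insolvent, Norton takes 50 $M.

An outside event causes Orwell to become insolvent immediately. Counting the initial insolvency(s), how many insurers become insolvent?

Round 1 — Orwell becomes insolvent (initial).
  Calder: +40 → 40 ≥ 30
Round 2 — Calder becomes insolvent.
  Arden: +60 → 60 ≥ 50
  Kent: +10 → 10 < 100
  Pike: +65 → 65 ≥ 50
Round 3 — Arden, Pike become insolvent.
  Elm: +90 → 90 ≥ 60
  Kent: +10 → 20 < 100
  Norton: +50 → 50 < 110
Round 4 — Elm becomes insolvent.
No further insolvencies.

5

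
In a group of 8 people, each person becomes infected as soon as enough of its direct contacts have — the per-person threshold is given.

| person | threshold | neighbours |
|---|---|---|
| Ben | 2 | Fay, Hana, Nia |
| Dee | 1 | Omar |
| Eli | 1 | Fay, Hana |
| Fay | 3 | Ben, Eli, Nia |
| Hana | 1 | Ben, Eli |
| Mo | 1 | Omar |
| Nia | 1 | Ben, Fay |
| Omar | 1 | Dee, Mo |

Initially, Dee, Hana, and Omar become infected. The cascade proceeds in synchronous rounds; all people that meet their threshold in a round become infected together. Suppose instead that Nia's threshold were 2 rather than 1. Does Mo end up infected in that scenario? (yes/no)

With Nia's threshold at 2:
Round 1 — Dee, Hana, Omar become infected (initial).
Round 2 — checking thresholds:
  Ben: 1 of 3 neighbours < 2, below threshold.
  Eli: 1 of 2 neighbours ≥ 1, becomes infected.
  Mo: 1 of 1 neighbours ≥ 1, becomes infected.
Round 3 — no new infections; cascade stops.

yes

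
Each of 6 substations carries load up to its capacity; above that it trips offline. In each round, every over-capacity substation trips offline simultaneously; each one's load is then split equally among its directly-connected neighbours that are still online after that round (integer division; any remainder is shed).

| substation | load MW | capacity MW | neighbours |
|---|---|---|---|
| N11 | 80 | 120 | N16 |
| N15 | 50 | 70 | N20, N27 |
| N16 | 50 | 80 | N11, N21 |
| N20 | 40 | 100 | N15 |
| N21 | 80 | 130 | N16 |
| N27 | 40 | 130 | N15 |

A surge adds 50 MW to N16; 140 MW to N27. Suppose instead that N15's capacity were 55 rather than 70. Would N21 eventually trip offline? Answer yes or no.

With N15's capacity at 55:
Round 1 — N16 at 100 > 80; N27 at 180 > 130. N16, N27 trip offline.
  N16 sheds 100 MW to N11, N21: 50 each.
    N11: 80+50 = 130 > 120
    N21: 80+50 = 130 ≤ 130
  N27 sheds 180 MW to N15: 180 each.
    N15: 50+180 = 230 > 55
Round 2 — N11, N15 trip offline.
  N11 sheds 130 MW: no online neighbours, lost.
  N15 sheds 230 MW to N20: 230 each.
    N20: 40+230 = 270 > 100
Round 3 — N20 trips offline.
  N20 sheds 270 MW: no online neighbours, lost.
No further trips.

no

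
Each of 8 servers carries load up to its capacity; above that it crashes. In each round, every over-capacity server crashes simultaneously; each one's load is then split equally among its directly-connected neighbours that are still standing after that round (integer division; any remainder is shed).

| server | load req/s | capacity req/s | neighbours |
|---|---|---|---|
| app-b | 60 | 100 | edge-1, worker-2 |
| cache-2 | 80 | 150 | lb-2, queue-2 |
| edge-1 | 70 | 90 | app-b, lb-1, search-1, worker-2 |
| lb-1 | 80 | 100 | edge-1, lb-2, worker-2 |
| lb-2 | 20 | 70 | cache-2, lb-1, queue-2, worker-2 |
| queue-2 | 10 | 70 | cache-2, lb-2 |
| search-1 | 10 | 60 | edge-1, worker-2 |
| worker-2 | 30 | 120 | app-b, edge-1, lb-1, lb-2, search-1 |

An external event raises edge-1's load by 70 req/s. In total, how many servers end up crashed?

Round 1 — edge-1 at 140 > 90. edge-1 crashes.
  edge-1 sheds 140 req/s to app-b, lb-1, search-1, worker-2: 35 each.
    app-b: 60+35 = 95 ≤ 100
    lb-1: 80+35 = 115 > 100
    search-1: 10+35 = 45 ≤ 60
    worker-2: 30+35 = 65 ≤ 120
Round 2 — lb-1 crashes.
  lb-1 sheds 115 req/s to lb-2, worker-2: 57 each (1 lost).
    lb-2: 20+57 = 77 > 70
    worker-2: 65+57 = 122 > 120
Round 3 — lb-2, worker-2 crash.
  lb-2 sheds 77 req/s to cache-2, queue-2: 38 each (1 lost).
    cache-2: 80+38 = 118 ≤ 150
    queue-2: 10+38 = 48 ≤ 70
  worker-2 sheds 122 req/s to app-b, search-1: 61 each.
    app-b: 95+61 = 156 > 100
    search-1: 45+61 = 106 > 60
Round 4 — app-b, search-1 crash.
  app-b sheds 156 req/s: no online neighbours, lost.
  search-1 sheds 106 req/s: no online neighbours, lost.
No further crashes.

6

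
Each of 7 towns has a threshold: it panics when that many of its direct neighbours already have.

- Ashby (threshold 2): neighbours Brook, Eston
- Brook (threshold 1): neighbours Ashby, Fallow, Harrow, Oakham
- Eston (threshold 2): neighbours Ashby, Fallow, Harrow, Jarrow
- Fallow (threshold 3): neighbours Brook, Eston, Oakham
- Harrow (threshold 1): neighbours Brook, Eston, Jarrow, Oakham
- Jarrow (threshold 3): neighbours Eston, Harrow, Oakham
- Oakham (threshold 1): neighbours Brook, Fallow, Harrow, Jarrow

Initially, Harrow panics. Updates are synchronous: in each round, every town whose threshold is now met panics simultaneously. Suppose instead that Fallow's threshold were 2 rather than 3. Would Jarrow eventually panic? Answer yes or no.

yes

With Fallow's threshold at 2:
Round 1 — Harrow panics (initial).
Round 2 — checking thresholds:
  Brook: 1 of 4 neighbours ≥ 1, panics.
  Eston: 1 of 4 neighbours < 2, not yet.
  Jarrow: 1 of 3 neighbours < 3, not yet.
  Oakham: 1 of 4 neighbours ≥ 1, panics.
Round 3 — checking thresholds:
  Ashby: 1 of 2 neighbours < 2, not yet.
  Eston: 1 of 4 neighbours < 2, not yet.
  Fallow: 2 of 3 neighbours ≥ 2, panics.
  Jarrow: 2 of 3 neighbours < 3, not yet.
Round 4 — checking thresholds:
  Ashby: 1 of 2 neighbours < 2, not yet.
  Eston: 2 of 4 neighbours ≥ 2, panics.
  Jarrow: 2 of 3 neighbours < 3, not yet.
Round 5 — checking thresholds:
  Ashby: 2 of 2 neighbours ≥ 2, panics.
  Jarrow: 3 of 3 neighbours ≥ 3, panics.
Round 6 — no new panics; cascade stops.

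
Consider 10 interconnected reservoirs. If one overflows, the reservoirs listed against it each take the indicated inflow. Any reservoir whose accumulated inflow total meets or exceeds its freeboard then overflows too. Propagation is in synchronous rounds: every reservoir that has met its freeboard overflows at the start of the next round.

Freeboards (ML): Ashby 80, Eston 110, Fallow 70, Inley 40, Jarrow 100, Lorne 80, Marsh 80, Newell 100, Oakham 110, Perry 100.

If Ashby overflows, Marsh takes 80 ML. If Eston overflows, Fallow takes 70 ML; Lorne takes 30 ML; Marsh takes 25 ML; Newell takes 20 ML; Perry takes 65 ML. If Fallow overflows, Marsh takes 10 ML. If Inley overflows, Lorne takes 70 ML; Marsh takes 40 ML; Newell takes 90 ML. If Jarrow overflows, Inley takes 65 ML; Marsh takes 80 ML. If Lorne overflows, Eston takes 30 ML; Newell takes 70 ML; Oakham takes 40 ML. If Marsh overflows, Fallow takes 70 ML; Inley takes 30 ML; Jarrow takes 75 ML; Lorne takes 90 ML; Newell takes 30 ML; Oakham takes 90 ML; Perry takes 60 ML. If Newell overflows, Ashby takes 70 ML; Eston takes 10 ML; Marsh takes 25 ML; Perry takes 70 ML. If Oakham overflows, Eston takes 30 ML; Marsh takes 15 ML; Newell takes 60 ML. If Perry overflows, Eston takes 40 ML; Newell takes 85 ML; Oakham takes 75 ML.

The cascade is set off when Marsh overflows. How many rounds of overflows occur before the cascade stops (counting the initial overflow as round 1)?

Round 1 — Marsh overflows (initial).
  Fallow: +70 → 70 ≥ 70
  Inley: +30 → 30 < 40
  Jarrow: +75 → 75 < 100
  Lorne: +90 → 90 ≥ 80
  Newell: +30 → 30 < 100
  Oakham: +90 → 90 < 110
  Perry: +60 → 60 < 100
Round 2 — Fallow, Lorne overflow.
  Eston: +30 → 30 < 110
  Newell: +70 → 100 ≥ 100
  Oakham: +40 → 130 ≥ 110
Round 3 — Newell, Oakham overflow.
  Ashby: +70 → 70 < 80
  Eston: +10+30 → 70 < 110
  Perry: +70 → 130 ≥ 100
Round 4 — Perry overflows.
  Eston: +40 → 110 ≥ 110
Round 5 — Eston overflows.
No further overflows.

5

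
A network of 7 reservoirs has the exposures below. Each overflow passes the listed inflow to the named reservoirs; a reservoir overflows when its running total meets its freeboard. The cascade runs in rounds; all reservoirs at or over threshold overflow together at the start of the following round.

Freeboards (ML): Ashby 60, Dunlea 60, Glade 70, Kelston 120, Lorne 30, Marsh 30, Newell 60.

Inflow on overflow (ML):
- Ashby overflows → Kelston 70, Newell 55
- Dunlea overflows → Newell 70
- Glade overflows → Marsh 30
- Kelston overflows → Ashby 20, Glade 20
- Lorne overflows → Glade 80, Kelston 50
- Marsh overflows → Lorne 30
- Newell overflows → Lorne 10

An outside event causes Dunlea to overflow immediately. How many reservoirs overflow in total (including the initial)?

Round 1 — Dunlea overflows (initial).
  Newell: +70 → 70 ≥ 60
Round 2 — Newell overflows.
  Lorne: +10 → 10 < 30
No further overflows.

2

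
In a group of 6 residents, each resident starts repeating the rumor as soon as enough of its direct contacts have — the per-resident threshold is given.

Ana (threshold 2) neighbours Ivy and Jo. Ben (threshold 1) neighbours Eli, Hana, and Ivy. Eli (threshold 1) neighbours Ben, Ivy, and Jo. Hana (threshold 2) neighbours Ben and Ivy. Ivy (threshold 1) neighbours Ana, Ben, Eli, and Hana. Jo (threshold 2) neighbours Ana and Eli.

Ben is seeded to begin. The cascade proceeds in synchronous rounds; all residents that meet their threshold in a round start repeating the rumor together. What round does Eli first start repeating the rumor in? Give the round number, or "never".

Round 1 — Ben starts repeating the rumor (initial).
Round 2 — checking thresholds:
  Eli: 1 of 3 neighbours ≥ 1, starts repeating the rumor.
  Hana: 1 of 2 neighbours < 2, holds.
  Ivy: 1 of 4 neighbours ≥ 1, starts repeating the rumor.
Round 3 — checking thresholds:
  Ana: 1 of 2 neighbours < 2, holds.
  Hana: 2 of 2 neighbours ≥ 2, starts repeating the rumor.
  Jo: 1 of 2 neighbours < 2, holds.
Round 4 — no new spreads; cascade stops.

2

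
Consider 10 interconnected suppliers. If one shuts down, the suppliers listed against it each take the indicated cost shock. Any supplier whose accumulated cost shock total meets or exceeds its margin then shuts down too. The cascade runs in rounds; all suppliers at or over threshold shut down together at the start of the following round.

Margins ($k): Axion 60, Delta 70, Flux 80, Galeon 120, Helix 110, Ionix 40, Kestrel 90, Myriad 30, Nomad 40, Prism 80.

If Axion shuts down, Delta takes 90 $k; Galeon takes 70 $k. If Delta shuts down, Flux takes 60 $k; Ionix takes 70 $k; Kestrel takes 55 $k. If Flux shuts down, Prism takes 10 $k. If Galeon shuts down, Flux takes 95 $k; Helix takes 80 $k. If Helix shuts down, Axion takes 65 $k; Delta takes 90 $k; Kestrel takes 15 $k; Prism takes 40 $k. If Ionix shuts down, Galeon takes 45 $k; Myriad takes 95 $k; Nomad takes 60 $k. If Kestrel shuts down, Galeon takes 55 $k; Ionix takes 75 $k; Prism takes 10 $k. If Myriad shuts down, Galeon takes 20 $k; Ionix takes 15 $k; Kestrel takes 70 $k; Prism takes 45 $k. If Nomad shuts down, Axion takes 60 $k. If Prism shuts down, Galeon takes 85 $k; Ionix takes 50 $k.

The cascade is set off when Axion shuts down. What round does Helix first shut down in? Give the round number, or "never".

never

Round 1 — Axion shuts down (initial).
  Delta: +90 → 90 ≥ 70
  Galeon: +70 → 70 < 120
Round 2 — Delta shuts down.
  Flux: +60 → 60 < 80
  Ionix: +70 → 70 ≥ 40
  Kestrel: +55 → 55 < 90
Round 3 — Ionix shuts down.
  Galeon: +45 → 115 < 120
  Myriad: +95 → 95 ≥ 30
  Nomad: +60 → 60 ≥ 40
Round 4 — Myriad, Nomad shut down.
  Galeon: +20 → 135 ≥ 120
  Kestrel: +70 → 125 ≥ 90
  Prism: +45 → 45 < 80
Round 5 — Galeon, Kestrel shut down.
  Flux: +95 → 155 ≥ 80
  Helix: +80 → 80 < 110
  Prism: +10 → 55 < 80
Round 6 — Flux shuts down.
  Prism: +10 → 65 < 80
No further shutdowns.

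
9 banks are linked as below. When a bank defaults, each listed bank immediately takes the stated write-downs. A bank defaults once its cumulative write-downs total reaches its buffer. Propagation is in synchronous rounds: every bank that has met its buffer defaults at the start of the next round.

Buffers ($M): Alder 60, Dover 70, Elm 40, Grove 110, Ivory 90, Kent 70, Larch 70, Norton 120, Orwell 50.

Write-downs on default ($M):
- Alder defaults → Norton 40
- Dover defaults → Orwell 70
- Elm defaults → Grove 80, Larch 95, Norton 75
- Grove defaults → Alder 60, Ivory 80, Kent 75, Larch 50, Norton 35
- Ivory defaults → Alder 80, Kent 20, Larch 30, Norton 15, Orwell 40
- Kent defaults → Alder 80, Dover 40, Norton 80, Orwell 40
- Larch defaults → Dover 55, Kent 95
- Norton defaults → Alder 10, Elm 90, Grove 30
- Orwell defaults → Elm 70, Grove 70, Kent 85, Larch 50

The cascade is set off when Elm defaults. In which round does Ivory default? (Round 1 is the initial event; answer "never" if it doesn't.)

never

Round 1 — Elm defaults (initial).
  Grove: +80 → 80 < 110
  Larch: +95 → 95 ≥ 70
  Norton: +75 → 75 < 120
Round 2 — Larch defaults.
  Dover: +55 → 55 < 70
  Kent: +95 → 95 ≥ 70
Round 3 — Kent defaults.
  Alder: +80 → 80 ≥ 60
  Dover: +40 → 95 ≥ 70
  Norton: +80 → 155 ≥ 120
  Orwell: +40 → 40 < 50
Round 4 — Alder, Dover, Norton default.
  Grove: +30 → 110 ≥ 110
  Orwell: +70 → 110 ≥ 50
Round 5 — Grove, Orwell default.
  Ivory: +80 → 80 < 90
No further defaults.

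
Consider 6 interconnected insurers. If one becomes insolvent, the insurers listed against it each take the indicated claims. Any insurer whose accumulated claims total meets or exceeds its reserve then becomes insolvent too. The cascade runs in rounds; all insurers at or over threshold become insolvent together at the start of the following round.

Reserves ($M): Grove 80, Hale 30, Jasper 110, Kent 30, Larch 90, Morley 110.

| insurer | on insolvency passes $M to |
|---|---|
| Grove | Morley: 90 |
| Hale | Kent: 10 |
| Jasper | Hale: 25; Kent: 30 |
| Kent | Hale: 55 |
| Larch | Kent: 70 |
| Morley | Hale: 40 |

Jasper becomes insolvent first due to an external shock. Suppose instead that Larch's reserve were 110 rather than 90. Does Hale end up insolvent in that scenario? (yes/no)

yes

With Larch's reserve at 110:
Round 1 — Jasper becomes insolvent (initial).
  Hale: +25 → 25 < 30
  Kent: +30 → 30 ≥ 30
Round 2 — Kent becomes insolvent.
  Hale: +55 → 80 ≥ 30
Round 3 — Hale becomes insolvent.
No further insolvencies.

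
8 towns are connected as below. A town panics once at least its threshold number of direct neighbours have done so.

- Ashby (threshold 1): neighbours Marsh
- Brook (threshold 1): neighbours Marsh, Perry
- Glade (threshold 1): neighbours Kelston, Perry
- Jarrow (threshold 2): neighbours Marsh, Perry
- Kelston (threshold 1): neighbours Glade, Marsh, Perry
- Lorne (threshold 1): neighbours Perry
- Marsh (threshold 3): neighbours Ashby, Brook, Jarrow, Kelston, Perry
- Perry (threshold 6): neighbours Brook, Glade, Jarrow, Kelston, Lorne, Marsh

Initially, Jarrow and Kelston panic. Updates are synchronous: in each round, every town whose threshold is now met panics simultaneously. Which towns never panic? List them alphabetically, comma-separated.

Ashby, Brook, Lorne, Marsh, Perry

Round 1 — Jarrow, Kelston panic (initial).
Round 2 — checking thresholds:
  Glade: 1 of 2 neighbours ≥ 1, panics.
  Marsh: 2 of 5 neighbours < 3, not yet.
  Perry: 2 of 6 neighbours < 6, not yet.
Round 3 — no new panics; cascade stops.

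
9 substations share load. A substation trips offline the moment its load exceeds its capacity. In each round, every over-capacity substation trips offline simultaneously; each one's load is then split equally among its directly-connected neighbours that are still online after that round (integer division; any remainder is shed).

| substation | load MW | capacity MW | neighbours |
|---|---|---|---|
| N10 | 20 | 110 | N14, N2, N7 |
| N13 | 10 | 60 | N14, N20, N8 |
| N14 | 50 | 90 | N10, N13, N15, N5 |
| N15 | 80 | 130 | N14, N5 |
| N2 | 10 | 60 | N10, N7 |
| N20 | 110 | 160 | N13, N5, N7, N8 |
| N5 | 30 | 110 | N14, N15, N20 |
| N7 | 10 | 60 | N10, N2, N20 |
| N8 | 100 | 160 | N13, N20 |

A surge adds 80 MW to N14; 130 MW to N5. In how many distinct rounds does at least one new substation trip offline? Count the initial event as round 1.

3

Round 1 — N14 at 130 > 90; N5 at 160 > 110. N14, N5 trip offline.
  N14 sheds 130 MW to N10, N13, N15: 43 each (1 lost).
    N10: 20+43 = 63 ≤ 110
    N13: 10+43 = 53 ≤ 60
    N15: 80+43 = 123 ≤ 130
  N5 sheds 160 MW to N15, N20: 80 each.
    N15: 123+80 = 203 > 130
    N20: 110+80 = 190 > 160
Round 2 — N15, N20 trip offline.
  N15 sheds 203 MW: no online neighbours, lost.
  N20 sheds 190 MW to N13, N7, N8: 63 each (1 lost).
    N13: 53+63 = 116 > 60
    N7: 10+63 = 73 > 60
    N8: 100+63 = 163 > 160
Round 3 — N13, N7, N8 trip offline.
  N13 sheds 116 MW: no online neighbours, lost.
  N7 sheds 73 MW to N10, N2: 36 each (1 lost).
    N10: 63+36 = 99 ≤ 110
    N2: 10+36 = 46 ≤ 60
  N8 sheds 163 MW: no online neighbours, lost.
No further trips.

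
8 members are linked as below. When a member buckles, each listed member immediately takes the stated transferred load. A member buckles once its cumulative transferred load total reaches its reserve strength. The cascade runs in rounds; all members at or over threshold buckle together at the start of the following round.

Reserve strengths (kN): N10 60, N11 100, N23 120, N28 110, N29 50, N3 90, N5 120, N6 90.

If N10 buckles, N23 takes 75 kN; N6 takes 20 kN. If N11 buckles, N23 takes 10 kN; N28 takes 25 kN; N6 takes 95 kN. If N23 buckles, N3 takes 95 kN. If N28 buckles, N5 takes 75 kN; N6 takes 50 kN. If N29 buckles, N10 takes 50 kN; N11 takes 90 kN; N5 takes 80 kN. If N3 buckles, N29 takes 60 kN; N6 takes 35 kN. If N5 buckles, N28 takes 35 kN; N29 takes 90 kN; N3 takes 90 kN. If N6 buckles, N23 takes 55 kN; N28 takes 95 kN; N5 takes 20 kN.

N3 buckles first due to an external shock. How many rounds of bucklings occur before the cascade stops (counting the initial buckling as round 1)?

Round 1 — N3 buckles (initial).
  N29: +60 → 60 ≥ 50
  N6: +35 → 35 < 90
Round 2 — N29 buckles.
  N10: +50 → 50 < 60
  N11: +90 → 90 < 100
  N5: +80 → 80 < 120
No further bucklings.

2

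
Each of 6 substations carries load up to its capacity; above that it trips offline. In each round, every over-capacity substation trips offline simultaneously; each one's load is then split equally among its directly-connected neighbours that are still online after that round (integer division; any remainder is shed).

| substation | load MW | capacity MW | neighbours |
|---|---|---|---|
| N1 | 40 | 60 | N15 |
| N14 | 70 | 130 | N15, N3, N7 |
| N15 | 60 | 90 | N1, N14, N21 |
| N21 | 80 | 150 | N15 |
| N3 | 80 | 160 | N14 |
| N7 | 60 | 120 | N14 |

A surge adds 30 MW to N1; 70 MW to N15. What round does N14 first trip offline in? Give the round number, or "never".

2

Round 1 — N1 at 70 > 60; N15 at 130 > 90. N1, N15 trip offline.
  N1 sheds 70 MW: no online neighbours, lost.
  N15 sheds 130 MW to N14, N21: 65 each.
    N14: 70+65 = 135 > 130
    N21: 80+65 = 145 ≤ 150
Round 2 — N14 trips offline.
  N14 sheds 135 MW to N3, N7: 67 each (1 lost).
    N3: 80+67 = 147 ≤ 160
    N7: 60+67 = 127 > 120
Round 3 — N7 trips offline.
  N7 sheds 127 MW: no online neighbours, lost.
No further trips.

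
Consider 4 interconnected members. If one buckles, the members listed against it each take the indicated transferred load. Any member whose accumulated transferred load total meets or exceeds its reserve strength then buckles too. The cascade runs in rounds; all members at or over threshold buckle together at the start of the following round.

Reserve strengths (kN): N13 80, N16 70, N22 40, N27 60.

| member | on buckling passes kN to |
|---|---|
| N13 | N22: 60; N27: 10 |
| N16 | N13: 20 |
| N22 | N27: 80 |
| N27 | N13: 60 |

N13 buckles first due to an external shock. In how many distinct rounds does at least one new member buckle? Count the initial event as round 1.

3

Round 1 — N13 buckles (initial).
  N22: +60 → 60 ≥ 40
  N27: +10 → 10 < 60
Round 2 — N22 buckles.
  N27: +80 → 90 ≥ 60
Round 3 — N27 buckles.
No further bucklings.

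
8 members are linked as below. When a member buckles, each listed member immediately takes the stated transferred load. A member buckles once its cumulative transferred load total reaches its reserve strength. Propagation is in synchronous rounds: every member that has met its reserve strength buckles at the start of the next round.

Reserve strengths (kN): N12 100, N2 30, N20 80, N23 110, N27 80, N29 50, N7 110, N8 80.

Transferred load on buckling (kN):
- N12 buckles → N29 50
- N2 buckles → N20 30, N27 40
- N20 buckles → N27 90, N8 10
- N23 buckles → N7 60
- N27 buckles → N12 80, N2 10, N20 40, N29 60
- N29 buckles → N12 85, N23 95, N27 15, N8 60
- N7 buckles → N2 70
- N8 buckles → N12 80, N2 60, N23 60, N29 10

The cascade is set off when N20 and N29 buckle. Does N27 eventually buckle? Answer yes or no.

yes

Round 1 — N20, N29 buckle (initial).
  N12: +85 → 85 < 100
  N23: +95 → 95 < 110
  N27: +90+15 → 105 ≥ 80
  N8: +10+60 → 70 < 80
Round 2 — N27 buckles.
  N12: +80 → 165 ≥ 100
  N2: +10 → 10 < 30
Round 3 — N12 buckles.
No further bucklings.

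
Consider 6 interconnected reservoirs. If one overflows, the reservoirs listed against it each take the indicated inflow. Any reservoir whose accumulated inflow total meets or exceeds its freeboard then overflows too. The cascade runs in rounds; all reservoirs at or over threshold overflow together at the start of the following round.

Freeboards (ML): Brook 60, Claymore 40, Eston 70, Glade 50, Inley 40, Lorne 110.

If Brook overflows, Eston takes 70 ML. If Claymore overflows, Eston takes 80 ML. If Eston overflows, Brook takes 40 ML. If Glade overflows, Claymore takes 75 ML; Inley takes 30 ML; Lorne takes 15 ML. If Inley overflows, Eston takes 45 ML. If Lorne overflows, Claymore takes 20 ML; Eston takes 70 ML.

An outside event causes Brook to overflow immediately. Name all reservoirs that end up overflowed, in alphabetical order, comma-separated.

Brook, Eston

Round 1 — Brook overflows (initial).
  Eston: +70 → 70 ≥ 70
Round 2 — Eston overflows.
No further overflows.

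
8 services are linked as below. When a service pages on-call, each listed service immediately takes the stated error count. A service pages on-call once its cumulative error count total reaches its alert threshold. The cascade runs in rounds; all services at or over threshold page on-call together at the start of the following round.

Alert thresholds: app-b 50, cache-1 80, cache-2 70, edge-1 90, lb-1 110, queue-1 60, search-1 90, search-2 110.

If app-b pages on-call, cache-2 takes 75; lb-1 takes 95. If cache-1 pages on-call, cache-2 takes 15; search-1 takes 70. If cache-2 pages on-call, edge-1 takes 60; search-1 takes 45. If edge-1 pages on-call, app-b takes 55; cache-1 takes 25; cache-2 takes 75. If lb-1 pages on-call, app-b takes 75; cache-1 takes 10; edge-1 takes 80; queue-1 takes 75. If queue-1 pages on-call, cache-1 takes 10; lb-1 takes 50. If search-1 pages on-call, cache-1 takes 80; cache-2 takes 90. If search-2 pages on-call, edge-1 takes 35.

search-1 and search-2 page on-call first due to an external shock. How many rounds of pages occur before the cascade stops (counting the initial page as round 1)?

Round 1 — search-1, search-2 page on-call (initial).
  cache-1: +80 → 80 ≥ 80
  cache-2: +90 → 90 ≥ 70
  edge-1: +35 → 35 < 90
Round 2 — cache-1, cache-2 page on-call.
  edge-1: +60 → 95 ≥ 90
Round 3 — edge-1 pages on-call.
  app-b: +55 → 55 ≥ 50
Round 4 — app-b pages on-call.
  lb-1: +95 → 95 < 110
No further pages.

4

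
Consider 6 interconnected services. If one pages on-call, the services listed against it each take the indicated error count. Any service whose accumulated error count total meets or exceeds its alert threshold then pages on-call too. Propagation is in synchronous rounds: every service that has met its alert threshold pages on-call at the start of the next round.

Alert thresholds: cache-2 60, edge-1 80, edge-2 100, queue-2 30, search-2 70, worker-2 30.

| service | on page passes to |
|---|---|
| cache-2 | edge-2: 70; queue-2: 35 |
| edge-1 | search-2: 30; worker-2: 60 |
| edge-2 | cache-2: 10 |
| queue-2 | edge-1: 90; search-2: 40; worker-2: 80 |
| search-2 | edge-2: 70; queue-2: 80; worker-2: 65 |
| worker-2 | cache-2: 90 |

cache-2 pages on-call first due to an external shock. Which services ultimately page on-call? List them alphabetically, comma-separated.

cache-2, edge-1, edge-2, queue-2, search-2, worker-2

Round 1 — cache-2 pages on-call (initial).
  edge-2: +70 → 70 < 100
  queue-2: +35 → 35 ≥ 30
Round 2 — queue-2 pages on-call.
  edge-1: +90 → 90 ≥ 80
  search-2: +40 → 40 < 70
  worker-2: +80 → 80 ≥ 30
Round 3 — edge-1, worker-2 page on-call.
  search-2: +30 → 70 ≥ 70
Round 4 — search-2 pages on-call.
  edge-2: +70 → 140 ≥ 100
Round 5 — edge-2 pages on-call.
No further pages.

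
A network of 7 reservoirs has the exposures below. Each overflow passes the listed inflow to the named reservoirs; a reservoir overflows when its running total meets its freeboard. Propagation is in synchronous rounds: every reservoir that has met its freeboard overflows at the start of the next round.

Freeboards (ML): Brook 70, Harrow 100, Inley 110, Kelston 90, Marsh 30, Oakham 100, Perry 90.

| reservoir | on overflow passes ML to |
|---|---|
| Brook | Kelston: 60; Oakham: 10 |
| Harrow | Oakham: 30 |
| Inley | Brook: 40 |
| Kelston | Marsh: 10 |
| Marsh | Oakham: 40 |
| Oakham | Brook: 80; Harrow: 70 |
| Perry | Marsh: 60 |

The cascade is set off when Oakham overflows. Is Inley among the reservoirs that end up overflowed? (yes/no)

Round 1 — Oakham overflows (initial).
  Brook: +80 → 80 ≥ 70
  Harrow: +70 → 70 < 100
Round 2 — Brook overflows.
  Kelston: +60 → 60 < 90
No further overflows.

no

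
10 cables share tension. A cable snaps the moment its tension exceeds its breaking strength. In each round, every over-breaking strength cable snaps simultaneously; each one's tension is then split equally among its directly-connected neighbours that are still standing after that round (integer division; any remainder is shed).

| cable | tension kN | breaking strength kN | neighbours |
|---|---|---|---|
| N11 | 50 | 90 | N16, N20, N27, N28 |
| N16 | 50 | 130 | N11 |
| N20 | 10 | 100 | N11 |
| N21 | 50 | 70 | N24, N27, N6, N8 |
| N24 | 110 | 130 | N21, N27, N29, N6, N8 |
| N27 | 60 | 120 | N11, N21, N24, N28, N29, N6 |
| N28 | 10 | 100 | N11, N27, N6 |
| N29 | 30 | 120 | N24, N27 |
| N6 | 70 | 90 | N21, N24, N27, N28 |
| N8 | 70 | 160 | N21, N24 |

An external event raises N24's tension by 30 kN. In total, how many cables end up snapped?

6

Round 1 — N24 at 140 > 130. N24 snaps.
  N24 sheds 140 kN to N21, N27, N29, N6, N8: 28 each.
    N21: 50+28 = 78 > 70
    N27: 60+28 = 88 ≤ 120
    N29: 30+28 = 58 ≤ 120
    N6: 70+28 = 98 > 90
    N8: 70+28 = 98 ≤ 160
Round 2 — N21, N6 snap.
  N21 sheds 78 kN to N27, N8: 39 each.
    N27: 88+39 = 127 > 120
    N8: 98+39 = 137 ≤ 160
  N6 sheds 98 kN to N27, N28: 49 each.
    N27: 127+49 = 176 > 120
    N28: 10+49 = 59 ≤ 100
Round 3 — N27 snaps.
  N27 sheds 176 kN to N11, N28, N29: 58 each (2 lost).
    N11: 50+58 = 108 > 90
    N28: 59+58 = 117 > 100
    N29: 58+58 = 116 ≤ 120
Round 4 — N11, N28 snap.
  N11 sheds 108 kN to N16, N20: 54 each.
    N16: 50+54 = 104 ≤ 130
    N20: 10+54 = 64 ≤ 100
  N28 sheds 117 kN: no online neighbours, lost.
No further breaks.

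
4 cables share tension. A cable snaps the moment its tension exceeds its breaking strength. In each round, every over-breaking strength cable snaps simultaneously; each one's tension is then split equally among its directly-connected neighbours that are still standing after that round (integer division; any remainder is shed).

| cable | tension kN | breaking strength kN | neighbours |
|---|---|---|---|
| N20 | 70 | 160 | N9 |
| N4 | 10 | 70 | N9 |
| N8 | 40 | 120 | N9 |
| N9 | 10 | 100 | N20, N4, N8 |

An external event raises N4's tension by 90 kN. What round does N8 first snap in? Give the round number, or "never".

Round 1 — N4 at 100 > 70. N4 snaps.
  N4 sheds 100 kN to N9: 100 each.
    N9: 10+100 = 110 > 100
Round 2 — N9 snaps.
  N9 sheds 110 kN to N20, N8: 55 each.
    N20: 70+55 = 125 ≤ 160
    N8: 40+55 = 95 ≤ 120
No further breaks.

never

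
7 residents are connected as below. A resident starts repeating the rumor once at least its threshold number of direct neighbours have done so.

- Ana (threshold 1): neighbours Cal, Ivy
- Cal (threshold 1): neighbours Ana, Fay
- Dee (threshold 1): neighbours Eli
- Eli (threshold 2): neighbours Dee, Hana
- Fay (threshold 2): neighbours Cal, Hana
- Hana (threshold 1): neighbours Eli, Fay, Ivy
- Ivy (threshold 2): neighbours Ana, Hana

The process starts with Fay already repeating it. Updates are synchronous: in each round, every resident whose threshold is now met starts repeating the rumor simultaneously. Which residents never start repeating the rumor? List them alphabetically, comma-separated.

Dee, Eli

Round 1 — Fay starts repeating the rumor (initial).
Round 2 — checking thresholds:
  Cal: 1 of 2 neighbours ≥ 1, starts repeating the rumor.
  Hana: 1 of 3 neighbours ≥ 1, starts repeating the rumor.
Round 3 — checking thresholds:
  Ana: 1 of 2 neighbours ≥ 1, starts repeating the rumor.
  Eli: 1 of 2 neighbours < 2, holds.
  Ivy: 1 of 2 neighbours < 2, holds.
Round 4 — checking thresholds:
  Eli: 1 of 2 neighbours < 2, holds.
  Ivy: 2 of 2 neighbours ≥ 2, starts repeating the rumor.
Round 5 — no new spreads; cascade stops.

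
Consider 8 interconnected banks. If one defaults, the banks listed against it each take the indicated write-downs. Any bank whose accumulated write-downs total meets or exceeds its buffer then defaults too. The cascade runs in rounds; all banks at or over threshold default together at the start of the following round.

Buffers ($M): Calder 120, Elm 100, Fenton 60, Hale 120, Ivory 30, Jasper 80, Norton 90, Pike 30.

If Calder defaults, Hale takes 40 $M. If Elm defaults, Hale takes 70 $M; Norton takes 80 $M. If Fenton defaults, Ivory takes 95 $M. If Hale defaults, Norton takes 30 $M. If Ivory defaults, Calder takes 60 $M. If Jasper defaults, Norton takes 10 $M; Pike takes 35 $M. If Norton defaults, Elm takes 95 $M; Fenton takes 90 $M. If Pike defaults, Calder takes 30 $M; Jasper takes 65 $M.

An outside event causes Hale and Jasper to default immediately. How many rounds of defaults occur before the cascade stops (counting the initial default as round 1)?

2

Round 1 — Hale, Jasper default (initial).
  Norton: +30+10 → 40 < 90
  Pike: +35 → 35 ≥ 30
Round 2 — Pike defaults.
  Calder: +30 → 30 < 120
No further defaults.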